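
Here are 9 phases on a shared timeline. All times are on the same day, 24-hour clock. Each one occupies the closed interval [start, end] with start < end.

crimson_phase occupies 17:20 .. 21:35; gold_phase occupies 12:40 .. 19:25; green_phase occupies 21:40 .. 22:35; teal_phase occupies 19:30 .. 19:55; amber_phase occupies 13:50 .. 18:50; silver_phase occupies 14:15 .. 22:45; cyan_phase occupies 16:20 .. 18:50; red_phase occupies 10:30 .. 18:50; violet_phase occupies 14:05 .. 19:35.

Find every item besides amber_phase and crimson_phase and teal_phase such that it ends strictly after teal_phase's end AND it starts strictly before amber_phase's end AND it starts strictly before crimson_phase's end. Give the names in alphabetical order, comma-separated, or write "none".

silver_phase

Conditions: its end is strictly after teal_phase's end (X.end > 19:55) AND its start is strictly before amber_phase's end (X.start < 18:50) AND its start is strictly before crimson_phase's end (X.start < 21:35).
cyan_phase: end 18:50 > 19:55? ✗; start 16:20 < 18:50? ✓; start 16:20 < 21:35? ✓ → no.
gold_phase: end 19:25 > 19:55? ✗; start 12:40 < 18:50? ✓; start 12:40 < 21:35? ✓ → no.
green_phase: end 22:35 > 19:55? ✓; start 21:40 < 18:50? ✗; start 21:40 < 21:35? ✗ → no.
red_phase: end 18:50 > 19:55? ✗; start 10:30 < 18:50? ✓; start 10:30 < 21:35? ✓ → no.
silver_phase: end 22:45 > 19:55? ✓; start 14:15 < 18:50? ✓; start 14:15 < 21:35? ✓ → yes.
violet_phase: end 19:35 > 19:55? ✗; start 14:05 < 18:50? ✓; start 14:05 < 21:35? ✓ → no.
Result: silver_phase.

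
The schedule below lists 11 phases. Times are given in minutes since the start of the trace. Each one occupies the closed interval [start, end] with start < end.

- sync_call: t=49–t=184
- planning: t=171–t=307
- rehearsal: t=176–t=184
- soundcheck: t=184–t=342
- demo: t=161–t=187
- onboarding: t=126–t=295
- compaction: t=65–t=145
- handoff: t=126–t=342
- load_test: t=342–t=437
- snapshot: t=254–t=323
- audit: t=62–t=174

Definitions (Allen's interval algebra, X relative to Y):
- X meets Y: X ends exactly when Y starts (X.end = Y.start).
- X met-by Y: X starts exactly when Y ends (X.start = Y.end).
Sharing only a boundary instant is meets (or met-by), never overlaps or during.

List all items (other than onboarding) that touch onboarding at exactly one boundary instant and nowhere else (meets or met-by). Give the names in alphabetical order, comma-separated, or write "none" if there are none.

Target onboarding = [t=126, t=295].
audit [t=62, t=174] → overlaps → no.
compaction [t=65, t=145] → overlaps → no.
demo [t=161, t=187] → during → no.
handoff [t=126, t=342] → started-by → no.
load_test [t=342, t=437] → after → no.
planning [t=171, t=307] → overlapped-by → no.
rehearsal [t=176, t=184] → during → no.
snapshot [t=254, t=323] → overlapped-by → no.
soundcheck [t=184, t=342] → overlapped-by → no.
sync_call [t=49, t=184] → overlaps → no.
Result: none.

none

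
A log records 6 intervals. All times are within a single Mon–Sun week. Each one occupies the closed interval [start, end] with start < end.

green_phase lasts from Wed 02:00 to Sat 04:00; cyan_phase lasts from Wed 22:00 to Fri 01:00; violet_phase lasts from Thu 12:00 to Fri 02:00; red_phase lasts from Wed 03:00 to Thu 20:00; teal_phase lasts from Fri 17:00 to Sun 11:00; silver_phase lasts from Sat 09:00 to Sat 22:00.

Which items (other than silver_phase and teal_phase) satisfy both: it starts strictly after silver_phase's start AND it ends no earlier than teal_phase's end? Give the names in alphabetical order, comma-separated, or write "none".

Conditions: its start is strictly after silver_phase's start (X.start > Sat 09:00) AND its end is no earlier than teal_phase's end (X.end >= Sun 11:00).
cyan_phase: start Wed 22:00 > Sat 09:00? ✗; end Fri 01:00 >= Sun 11:00? ✗ → no.
green_phase: start Wed 02:00 > Sat 09:00? ✗; end Sat 04:00 >= Sun 11:00? ✗ → no.
red_phase: start Wed 03:00 > Sat 09:00? ✗; end Thu 20:00 >= Sun 11:00? ✗ → no.
violet_phase: start Thu 12:00 > Sat 09:00? ✗; end Fri 02:00 >= Sun 11:00? ✗ → no.
Result: none.

none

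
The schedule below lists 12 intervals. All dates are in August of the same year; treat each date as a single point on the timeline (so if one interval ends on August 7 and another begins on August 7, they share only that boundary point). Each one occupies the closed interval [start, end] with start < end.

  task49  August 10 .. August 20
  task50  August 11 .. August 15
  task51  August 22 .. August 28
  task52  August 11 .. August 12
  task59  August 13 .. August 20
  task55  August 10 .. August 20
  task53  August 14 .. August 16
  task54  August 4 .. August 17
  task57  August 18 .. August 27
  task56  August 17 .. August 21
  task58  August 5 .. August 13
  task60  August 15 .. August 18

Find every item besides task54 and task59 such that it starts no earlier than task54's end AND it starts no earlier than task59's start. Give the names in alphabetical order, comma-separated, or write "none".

Conditions: its start is no earlier than task54's end (X.start >= August 17) AND its start is no earlier than task59's start (X.start >= August 13).
task49: start August 10 >= August 17? ✗; start August 10 >= August 13? ✗ → no.
task50: start August 11 >= August 17? ✗; start August 11 >= August 13? ✗ → no.
task51: start August 22 >= August 17? ✓; start August 22 >= August 13? ✓ → yes.
task52: start August 11 >= August 17? ✗; start August 11 >= August 13? ✗ → no.
task53: start August 14 >= August 17? ✗; start August 14 >= August 13? ✓ → no.
task55: start August 10 >= August 17? ✗; start August 10 >= August 13? ✗ → no.
task56: start August 17 >= August 17? ✓; start August 17 >= August 13? ✓ → yes.
task57: start August 18 >= August 17? ✓; start August 18 >= August 13? ✓ → yes.
task58: start August 5 >= August 17? ✗; start August 5 >= August 13? ✗ → no.
task60: start August 15 >= August 17? ✗; start August 15 >= August 13? ✓ → no.
Result: task51, task56, task57.

task51, task56, task57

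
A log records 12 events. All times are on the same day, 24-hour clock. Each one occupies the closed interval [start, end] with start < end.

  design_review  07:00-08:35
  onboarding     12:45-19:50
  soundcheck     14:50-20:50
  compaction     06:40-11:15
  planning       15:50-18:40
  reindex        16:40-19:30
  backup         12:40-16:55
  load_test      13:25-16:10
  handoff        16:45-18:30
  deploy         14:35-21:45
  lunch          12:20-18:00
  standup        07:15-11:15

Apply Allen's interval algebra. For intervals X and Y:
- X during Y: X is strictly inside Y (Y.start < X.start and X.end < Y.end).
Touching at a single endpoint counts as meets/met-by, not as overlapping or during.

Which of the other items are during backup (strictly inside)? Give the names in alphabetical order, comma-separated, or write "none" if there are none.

load_test

Target backup = [12:40, 16:55].
compaction [06:40, 11:15] → before → no.
deploy [14:35, 21:45] → overlapped-by → no.
design_review [07:00, 08:35] → before → no.
handoff [16:45, 18:30] → overlapped-by → no.
load_test [13:25, 16:10] → during → yes.
lunch [12:20, 18:00] → contains → no.
onboarding [12:45, 19:50] → overlapped-by → no.
planning [15:50, 18:40] → overlapped-by → no.
reindex [16:40, 19:30] → overlapped-by → no.
soundcheck [14:50, 20:50] → overlapped-by → no.
standup [07:15, 11:15] → before → no.
Result: load_test.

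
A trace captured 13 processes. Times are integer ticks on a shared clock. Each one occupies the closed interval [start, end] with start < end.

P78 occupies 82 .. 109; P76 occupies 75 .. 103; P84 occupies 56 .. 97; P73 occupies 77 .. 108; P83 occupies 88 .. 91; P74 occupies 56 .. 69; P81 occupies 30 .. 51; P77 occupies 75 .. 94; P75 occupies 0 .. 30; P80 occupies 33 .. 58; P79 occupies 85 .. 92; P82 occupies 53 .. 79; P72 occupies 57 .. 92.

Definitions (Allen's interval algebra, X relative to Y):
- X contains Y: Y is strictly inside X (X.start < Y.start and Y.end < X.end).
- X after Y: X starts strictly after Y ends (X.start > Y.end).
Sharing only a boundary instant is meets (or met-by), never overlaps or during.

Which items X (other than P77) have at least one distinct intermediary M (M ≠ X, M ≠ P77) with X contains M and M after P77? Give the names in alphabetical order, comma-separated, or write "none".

none

Target P77 = [75, 94].
Intermediaries M with M after P77: none.
Union: none.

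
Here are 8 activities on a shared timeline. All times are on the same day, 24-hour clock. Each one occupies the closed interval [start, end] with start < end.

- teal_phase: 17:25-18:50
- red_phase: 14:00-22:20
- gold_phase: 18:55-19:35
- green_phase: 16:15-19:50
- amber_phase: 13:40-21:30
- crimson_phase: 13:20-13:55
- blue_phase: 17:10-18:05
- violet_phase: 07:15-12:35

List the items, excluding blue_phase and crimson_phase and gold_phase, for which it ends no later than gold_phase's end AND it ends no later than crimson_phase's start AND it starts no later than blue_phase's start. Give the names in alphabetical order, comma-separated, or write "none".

Conditions: its end is no later than gold_phase's end (X.end <= 19:35) AND its end is no later than crimson_phase's start (X.end <= 13:20) AND its start is no later than blue_phase's start (X.start <= 17:10).
amber_phase: end 21:30 <= 19:35? ✗; end 21:30 <= 13:20? ✗; start 13:40 <= 17:10? ✓ → no.
green_phase: end 19:50 <= 19:35? ✗; end 19:50 <= 13:20? ✗; start 16:15 <= 17:10? ✓ → no.
red_phase: end 22:20 <= 19:35? ✗; end 22:20 <= 13:20? ✗; start 14:00 <= 17:10? ✓ → no.
teal_phase: end 18:50 <= 19:35? ✓; end 18:50 <= 13:20? ✗; start 17:25 <= 17:10? ✗ → no.
violet_phase: end 12:35 <= 19:35? ✓; end 12:35 <= 13:20? ✓; start 07:15 <= 17:10? ✓ → yes.
Result: violet_phase.

violet_phase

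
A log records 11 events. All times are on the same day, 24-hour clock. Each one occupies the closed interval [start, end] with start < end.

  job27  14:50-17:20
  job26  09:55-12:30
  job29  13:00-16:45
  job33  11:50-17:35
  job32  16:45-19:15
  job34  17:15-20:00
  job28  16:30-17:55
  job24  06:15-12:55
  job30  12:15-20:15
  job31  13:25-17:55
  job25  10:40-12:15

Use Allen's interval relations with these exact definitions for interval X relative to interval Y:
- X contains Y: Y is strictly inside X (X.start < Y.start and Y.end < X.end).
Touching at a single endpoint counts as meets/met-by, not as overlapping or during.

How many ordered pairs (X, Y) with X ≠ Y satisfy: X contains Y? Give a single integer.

12

Checking all 110 ordered pairs for relation 'contains'; matching pairs in alphabetical order:
(job24, job25): job24 contains job25 ✓
(job24, job26): job24 contains job26 ✓
(job26, job25): job26 contains job25 ✓
(job30, job27): job30 contains job27 ✓
(job30, job28): job30 contains job28 ✓
(job30, job29): job30 contains job29 ✓
(job30, job31): job30 contains job31 ✓
(job30, job32): job30 contains job32 ✓
(job30, job34): job30 contains job34 ✓
(job31, job27): job31 contains job27 ✓
(job33, job27): job33 contains job27 ✓
(job33, job29): job33 contains job29 ✓
Count: 12.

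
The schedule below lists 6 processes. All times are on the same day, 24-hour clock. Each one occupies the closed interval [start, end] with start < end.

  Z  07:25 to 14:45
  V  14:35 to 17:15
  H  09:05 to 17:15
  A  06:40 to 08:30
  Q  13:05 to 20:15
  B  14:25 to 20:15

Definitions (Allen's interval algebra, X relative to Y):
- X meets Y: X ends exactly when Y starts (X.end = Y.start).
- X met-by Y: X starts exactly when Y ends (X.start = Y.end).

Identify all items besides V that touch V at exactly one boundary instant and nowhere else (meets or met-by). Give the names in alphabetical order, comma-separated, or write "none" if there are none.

Target V = [14:35, 17:15].
A [06:40, 08:30] → before → no.
B [14:25, 20:15] → contains → no.
H [09:05, 17:15] → finished-by → no.
Q [13:05, 20:15] → contains → no.
Z [07:25, 14:45] → overlaps → no.
Result: none.

none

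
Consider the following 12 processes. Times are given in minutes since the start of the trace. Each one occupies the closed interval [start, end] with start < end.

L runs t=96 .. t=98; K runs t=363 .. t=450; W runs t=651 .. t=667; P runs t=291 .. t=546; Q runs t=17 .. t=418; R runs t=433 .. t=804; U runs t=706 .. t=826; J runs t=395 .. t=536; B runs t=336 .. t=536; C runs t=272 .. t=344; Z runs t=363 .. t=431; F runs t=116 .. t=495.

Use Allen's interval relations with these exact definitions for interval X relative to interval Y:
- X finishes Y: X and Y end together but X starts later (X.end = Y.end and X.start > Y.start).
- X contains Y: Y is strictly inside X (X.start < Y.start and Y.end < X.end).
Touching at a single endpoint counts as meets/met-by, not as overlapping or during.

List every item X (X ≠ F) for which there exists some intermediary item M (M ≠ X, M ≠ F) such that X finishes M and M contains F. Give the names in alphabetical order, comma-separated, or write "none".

none

Target F = [t=116, t=495].
Intermediaries M with M contains F: none.
Union: none.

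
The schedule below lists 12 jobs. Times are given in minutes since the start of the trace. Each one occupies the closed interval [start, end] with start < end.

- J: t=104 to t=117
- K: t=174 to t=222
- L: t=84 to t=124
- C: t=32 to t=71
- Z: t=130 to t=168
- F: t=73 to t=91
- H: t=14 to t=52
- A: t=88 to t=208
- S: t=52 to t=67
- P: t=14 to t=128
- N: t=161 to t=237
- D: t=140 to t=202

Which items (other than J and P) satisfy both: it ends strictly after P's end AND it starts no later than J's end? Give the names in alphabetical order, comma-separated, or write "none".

A

Conditions: its end is strictly after P's end (X.end > t=128) AND its start is no later than J's end (X.start <= t=117).
A: end t=208 > t=128? ✓; start t=88 <= t=117? ✓ → yes.
C: end t=71 > t=128? ✗; start t=32 <= t=117? ✓ → no.
D: end t=202 > t=128? ✓; start t=140 <= t=117? ✗ → no.
F: end t=91 > t=128? ✗; start t=73 <= t=117? ✓ → no.
H: end t=52 > t=128? ✗; start t=14 <= t=117? ✓ → no.
K: end t=222 > t=128? ✓; start t=174 <= t=117? ✗ → no.
L: end t=124 > t=128? ✗; start t=84 <= t=117? ✓ → no.
N: end t=237 > t=128? ✓; start t=161 <= t=117? ✗ → no.
S: end t=67 > t=128? ✗; start t=52 <= t=117? ✓ → no.
Z: end t=168 > t=128? ✓; start t=130 <= t=117? ✗ → no.
Result: A.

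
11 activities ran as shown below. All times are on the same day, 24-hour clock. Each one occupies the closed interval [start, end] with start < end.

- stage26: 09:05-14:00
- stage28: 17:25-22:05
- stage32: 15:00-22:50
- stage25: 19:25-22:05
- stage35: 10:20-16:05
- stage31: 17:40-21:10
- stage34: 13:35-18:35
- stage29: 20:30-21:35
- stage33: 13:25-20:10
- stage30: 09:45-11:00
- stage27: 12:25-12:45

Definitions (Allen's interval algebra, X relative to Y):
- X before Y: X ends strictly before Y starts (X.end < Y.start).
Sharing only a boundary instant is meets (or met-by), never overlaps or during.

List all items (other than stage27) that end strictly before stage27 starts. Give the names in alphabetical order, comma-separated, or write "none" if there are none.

stage30

Target stage27 = [12:25, 12:45].
stage25 [19:25, 22:05] → after → no.
stage26 [09:05, 14:00] → contains → no.
stage28 [17:25, 22:05] → after → no.
stage29 [20:30, 21:35] → after → no.
stage30 [09:45, 11:00] → before → yes.
stage31 [17:40, 21:10] → after → no.
stage32 [15:00, 22:50] → after → no.
stage33 [13:25, 20:10] → after → no.
stage34 [13:35, 18:35] → after → no.
stage35 [10:20, 16:05] → contains → no.
Result: stage30.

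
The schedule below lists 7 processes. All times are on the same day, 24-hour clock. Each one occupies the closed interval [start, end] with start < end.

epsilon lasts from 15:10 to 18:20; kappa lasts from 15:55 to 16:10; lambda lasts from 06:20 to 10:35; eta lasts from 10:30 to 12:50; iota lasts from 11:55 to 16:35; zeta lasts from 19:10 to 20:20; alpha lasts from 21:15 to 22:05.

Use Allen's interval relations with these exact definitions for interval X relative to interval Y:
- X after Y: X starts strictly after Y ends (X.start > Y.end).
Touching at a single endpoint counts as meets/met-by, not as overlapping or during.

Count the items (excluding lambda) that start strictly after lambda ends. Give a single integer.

Target lambda = [06:20, 10:35].
alpha [21:15, 22:05] → after → counts.
epsilon [15:10, 18:20] → after → counts.
eta [10:30, 12:50] → overlapped-by → no.
iota [11:55, 16:35] → after → counts.
kappa [15:55, 16:10] → after → counts.
zeta [19:10, 20:20] → after → counts.
Total: 5.

5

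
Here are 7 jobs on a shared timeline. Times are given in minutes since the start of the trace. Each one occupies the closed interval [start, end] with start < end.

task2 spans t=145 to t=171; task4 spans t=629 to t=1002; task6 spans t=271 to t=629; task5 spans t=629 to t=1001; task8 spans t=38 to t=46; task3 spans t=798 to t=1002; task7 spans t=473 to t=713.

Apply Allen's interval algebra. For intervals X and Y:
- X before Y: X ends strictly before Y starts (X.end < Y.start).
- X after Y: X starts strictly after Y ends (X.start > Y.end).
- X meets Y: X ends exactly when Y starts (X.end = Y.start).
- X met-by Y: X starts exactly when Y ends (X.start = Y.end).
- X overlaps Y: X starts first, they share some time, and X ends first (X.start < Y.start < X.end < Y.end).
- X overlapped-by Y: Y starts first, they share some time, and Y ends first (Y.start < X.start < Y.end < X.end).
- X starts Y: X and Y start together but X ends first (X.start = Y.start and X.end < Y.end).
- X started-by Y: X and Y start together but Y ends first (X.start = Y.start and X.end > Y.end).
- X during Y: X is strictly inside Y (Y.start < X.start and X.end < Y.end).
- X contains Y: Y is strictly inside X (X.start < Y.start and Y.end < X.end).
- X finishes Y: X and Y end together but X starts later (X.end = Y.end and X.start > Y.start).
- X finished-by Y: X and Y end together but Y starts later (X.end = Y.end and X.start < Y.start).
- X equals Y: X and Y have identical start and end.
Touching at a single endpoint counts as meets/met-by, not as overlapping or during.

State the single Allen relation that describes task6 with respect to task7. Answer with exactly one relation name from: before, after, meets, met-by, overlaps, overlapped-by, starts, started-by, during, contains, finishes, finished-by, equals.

task6 = [t=271, t=629]; task7 = [t=473, t=713].
Compare endpoints: task6.start < task7.start, task6.start < task7.end, task6.end > task7.start, task6.end < task7.end.
That pattern is 'overlaps'.

overlaps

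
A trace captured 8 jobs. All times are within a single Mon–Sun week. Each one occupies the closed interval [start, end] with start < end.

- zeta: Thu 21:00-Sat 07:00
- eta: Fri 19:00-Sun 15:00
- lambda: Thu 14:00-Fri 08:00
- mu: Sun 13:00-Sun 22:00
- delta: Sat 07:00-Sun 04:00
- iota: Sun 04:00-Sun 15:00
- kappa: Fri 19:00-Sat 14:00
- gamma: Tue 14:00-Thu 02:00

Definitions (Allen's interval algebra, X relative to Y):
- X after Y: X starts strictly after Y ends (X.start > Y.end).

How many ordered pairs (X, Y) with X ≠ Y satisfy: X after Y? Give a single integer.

Checking all 56 ordered pairs for relation 'after'; matching pairs in alphabetical order:
(delta, gamma): delta after gamma ✓
(delta, lambda): delta after lambda ✓
(eta, gamma): eta after gamma ✓
(eta, lambda): eta after lambda ✓
(iota, gamma): iota after gamma ✓
(iota, kappa): iota after kappa ✓
(iota, lambda): iota after lambda ✓
(iota, zeta): iota after zeta ✓
(kappa, gamma): kappa after gamma ✓
(kappa, lambda): kappa after lambda ✓
(lambda, gamma): lambda after gamma ✓
(mu, delta): mu after delta ✓
(mu, gamma): mu after gamma ✓
(mu, kappa): mu after kappa ✓
(mu, lambda): mu after lambda ✓
(mu, zeta): mu after zeta ✓
(zeta, gamma): zeta after gamma ✓
Count: 17.

17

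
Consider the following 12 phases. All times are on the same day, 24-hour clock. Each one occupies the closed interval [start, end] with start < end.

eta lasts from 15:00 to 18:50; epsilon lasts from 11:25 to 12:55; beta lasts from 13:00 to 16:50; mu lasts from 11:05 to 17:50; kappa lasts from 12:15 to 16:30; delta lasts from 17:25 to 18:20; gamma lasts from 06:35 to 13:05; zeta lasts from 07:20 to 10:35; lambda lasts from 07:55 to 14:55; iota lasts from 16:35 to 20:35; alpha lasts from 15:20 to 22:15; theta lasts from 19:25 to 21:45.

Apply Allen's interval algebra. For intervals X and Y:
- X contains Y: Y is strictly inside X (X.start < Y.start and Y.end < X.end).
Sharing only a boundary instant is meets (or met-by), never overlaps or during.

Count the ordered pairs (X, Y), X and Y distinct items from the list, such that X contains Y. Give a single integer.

11

Checking all 132 ordered pairs for relation 'contains'; matching pairs in alphabetical order:
(alpha, delta): alpha contains delta ✓
(alpha, iota): alpha contains iota ✓
(alpha, theta): alpha contains theta ✓
(eta, delta): eta contains delta ✓
(gamma, epsilon): gamma contains epsilon ✓
(gamma, zeta): gamma contains zeta ✓
(iota, delta): iota contains delta ✓
(lambda, epsilon): lambda contains epsilon ✓
(mu, beta): mu contains beta ✓
(mu, epsilon): mu contains epsilon ✓
(mu, kappa): mu contains kappa ✓
Count: 11.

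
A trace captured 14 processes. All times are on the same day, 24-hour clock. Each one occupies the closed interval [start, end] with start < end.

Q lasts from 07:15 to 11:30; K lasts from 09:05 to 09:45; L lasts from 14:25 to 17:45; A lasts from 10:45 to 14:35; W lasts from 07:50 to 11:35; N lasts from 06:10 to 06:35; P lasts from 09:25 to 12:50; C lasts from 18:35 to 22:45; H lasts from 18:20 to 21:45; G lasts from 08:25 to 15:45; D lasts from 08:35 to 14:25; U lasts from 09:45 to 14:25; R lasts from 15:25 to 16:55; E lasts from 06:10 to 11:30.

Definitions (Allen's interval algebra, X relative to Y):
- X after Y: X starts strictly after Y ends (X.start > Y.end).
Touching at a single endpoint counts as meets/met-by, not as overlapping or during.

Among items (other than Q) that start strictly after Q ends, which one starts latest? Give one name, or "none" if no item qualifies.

C

Target Q = [07:15, 11:30].
A [10:45, 14:35] → overlapped-by → excluded.
C [18:35, 22:45] → after → candidate.
D [08:35, 14:25] → overlapped-by → excluded.
E [06:10, 11:30] → finished-by → excluded.
G [08:25, 15:45] → overlapped-by → excluded.
H [18:20, 21:45] → after → candidate.
K [09:05, 09:45] → during → excluded.
L [14:25, 17:45] → after → candidate.
N [06:10, 06:35] → before → excluded.
P [09:25, 12:50] → overlapped-by → excluded.
R [15:25, 16:55] → after → candidate.
U [09:45, 14:25] → overlapped-by → excluded.
W [07:50, 11:35] → overlapped-by → excluded.
Among candidates, latest start is 18:35 → C.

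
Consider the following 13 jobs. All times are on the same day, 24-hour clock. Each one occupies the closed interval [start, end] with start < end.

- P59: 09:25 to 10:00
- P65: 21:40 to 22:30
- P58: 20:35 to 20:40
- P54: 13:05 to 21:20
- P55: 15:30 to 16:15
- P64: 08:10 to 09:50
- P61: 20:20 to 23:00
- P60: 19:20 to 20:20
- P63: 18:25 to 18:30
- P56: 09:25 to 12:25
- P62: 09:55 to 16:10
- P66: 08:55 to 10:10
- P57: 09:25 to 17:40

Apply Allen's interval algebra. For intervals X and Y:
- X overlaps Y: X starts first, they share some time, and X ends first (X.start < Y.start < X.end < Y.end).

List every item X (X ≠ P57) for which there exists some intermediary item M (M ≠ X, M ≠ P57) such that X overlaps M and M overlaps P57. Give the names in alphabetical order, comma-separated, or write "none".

Target P57 = [09:25, 17:40].
Intermediaries M with M overlaps P57: P64, P66.
Via P64 — items with X overlaps P64: none.
Via P66 — items with X overlaps P66: P64.
Union: P64.

P64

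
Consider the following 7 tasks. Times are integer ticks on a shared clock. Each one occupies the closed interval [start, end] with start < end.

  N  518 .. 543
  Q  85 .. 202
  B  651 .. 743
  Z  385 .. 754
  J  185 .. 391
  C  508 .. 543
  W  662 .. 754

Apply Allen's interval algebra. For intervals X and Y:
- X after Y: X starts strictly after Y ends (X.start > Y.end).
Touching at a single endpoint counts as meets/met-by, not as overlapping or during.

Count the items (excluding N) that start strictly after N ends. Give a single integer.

2

Target N = [518, 543].
B [651, 743] → after → counts.
C [508, 543] → finished-by → no.
J [185, 391] → before → no.
Q [85, 202] → before → no.
W [662, 754] → after → counts.
Z [385, 754] → contains → no.
Total: 2.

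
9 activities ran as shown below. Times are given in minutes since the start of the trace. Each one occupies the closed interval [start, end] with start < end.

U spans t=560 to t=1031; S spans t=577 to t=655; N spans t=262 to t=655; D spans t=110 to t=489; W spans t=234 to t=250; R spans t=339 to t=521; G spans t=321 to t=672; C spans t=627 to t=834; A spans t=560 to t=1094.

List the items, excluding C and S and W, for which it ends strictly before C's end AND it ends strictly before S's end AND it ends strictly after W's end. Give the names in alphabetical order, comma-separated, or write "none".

Conditions: its end is strictly before C's end (X.end < t=834) AND its end is strictly before S's end (X.end < t=655) AND its end is strictly after W's end (X.end > t=250).
A: end t=1094 < t=834? ✗; end t=1094 < t=655? ✗; end t=1094 > t=250? ✓ → no.
D: end t=489 < t=834? ✓; end t=489 < t=655? ✓; end t=489 > t=250? ✓ → yes.
G: end t=672 < t=834? ✓; end t=672 < t=655? ✗; end t=672 > t=250? ✓ → no.
N: end t=655 < t=834? ✓; end t=655 < t=655? ✗; end t=655 > t=250? ✓ → no.
R: end t=521 < t=834? ✓; end t=521 < t=655? ✓; end t=521 > t=250? ✓ → yes.
U: end t=1031 < t=834? ✗; end t=1031 < t=655? ✗; end t=1031 > t=250? ✓ → no.
Result: D, R.

D, R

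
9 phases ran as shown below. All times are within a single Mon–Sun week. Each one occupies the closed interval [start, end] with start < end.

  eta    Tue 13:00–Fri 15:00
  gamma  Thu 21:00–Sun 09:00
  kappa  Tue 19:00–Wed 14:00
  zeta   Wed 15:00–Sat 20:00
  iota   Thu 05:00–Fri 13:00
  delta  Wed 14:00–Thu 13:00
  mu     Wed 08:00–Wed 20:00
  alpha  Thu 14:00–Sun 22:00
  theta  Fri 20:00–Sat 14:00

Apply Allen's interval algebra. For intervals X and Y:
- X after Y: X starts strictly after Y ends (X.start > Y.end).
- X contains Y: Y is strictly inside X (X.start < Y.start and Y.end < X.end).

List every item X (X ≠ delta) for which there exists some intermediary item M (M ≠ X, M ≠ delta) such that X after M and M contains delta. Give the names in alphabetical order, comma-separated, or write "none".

theta

Target delta = [Wed 14:00, Thu 13:00].
Intermediaries M with M contains delta: eta.
Via eta — items with X after eta: theta.
Union: theta.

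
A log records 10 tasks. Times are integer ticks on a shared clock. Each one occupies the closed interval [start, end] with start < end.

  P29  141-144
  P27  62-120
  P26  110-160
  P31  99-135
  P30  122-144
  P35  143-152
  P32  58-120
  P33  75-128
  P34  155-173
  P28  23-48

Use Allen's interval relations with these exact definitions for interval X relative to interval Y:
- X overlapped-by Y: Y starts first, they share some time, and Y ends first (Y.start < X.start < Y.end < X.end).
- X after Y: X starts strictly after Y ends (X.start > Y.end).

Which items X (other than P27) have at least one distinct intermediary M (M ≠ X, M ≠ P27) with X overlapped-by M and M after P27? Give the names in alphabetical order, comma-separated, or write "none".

Target P27 = [62, 120].
Intermediaries M with M after P27: P29, P30, P34, P35.
Via P29 — items with X overlapped-by P29: P35.
Via P30 — items with X overlapped-by P30: P35.
Via P34 — items with X overlapped-by P34: none.
Via P35 — items with X overlapped-by P35: none.
Union: P35.

P35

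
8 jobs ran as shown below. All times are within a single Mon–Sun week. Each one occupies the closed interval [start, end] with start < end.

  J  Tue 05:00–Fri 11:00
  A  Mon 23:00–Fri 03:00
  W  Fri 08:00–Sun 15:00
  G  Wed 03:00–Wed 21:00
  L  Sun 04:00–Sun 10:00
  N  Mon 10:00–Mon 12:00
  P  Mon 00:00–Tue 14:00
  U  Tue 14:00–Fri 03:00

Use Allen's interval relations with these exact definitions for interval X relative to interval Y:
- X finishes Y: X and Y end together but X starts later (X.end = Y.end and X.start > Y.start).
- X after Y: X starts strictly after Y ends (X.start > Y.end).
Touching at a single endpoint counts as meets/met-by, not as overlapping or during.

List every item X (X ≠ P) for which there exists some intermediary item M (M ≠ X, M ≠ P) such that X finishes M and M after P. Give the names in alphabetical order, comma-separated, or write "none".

none

Target P = [Mon 00:00, Tue 14:00].
Intermediaries M with M after P: G, L, W.
Via G — items with X finishes G: none.
Via L — items with X finishes L: none.
Via W — items with X finishes W: none.
Union: none.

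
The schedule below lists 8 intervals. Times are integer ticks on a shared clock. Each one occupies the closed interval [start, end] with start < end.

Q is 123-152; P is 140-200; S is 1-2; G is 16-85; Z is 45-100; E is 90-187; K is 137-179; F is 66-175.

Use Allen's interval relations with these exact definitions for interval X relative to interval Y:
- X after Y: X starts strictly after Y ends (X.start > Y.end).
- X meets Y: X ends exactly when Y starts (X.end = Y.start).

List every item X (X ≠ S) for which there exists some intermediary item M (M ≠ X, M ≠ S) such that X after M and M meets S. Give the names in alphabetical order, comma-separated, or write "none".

none

Target S = [1, 2].
Intermediaries M with M meets S: none.
Union: none.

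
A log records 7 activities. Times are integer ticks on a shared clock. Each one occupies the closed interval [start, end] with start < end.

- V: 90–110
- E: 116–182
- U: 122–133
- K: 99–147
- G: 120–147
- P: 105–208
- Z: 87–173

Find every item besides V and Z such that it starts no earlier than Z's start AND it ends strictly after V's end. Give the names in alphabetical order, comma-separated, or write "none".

E, G, K, P, U

Conditions: its start is no earlier than Z's start (X.start >= 87) AND its end is strictly after V's end (X.end > 110).
E: start 116 >= 87? ✓; end 182 > 110? ✓ → yes.
G: start 120 >= 87? ✓; end 147 > 110? ✓ → yes.
K: start 99 >= 87? ✓; end 147 > 110? ✓ → yes.
P: start 105 >= 87? ✓; end 208 > 110? ✓ → yes.
U: start 122 >= 87? ✓; end 133 > 110? ✓ → yes.
Result: E, G, K, P, U.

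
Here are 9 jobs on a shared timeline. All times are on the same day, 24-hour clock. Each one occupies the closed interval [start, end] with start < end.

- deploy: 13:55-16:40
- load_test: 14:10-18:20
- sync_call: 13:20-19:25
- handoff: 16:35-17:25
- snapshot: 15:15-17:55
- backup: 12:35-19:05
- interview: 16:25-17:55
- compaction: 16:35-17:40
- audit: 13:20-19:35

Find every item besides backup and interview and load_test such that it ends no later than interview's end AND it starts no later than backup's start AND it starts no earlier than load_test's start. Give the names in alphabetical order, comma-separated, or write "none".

none

Conditions: its end is no later than interview's end (X.end <= 17:55) AND its start is no later than backup's start (X.start <= 12:35) AND its start is no earlier than load_test's start (X.start >= 14:10).
audit: end 19:35 <= 17:55? ✗; start 13:20 <= 12:35? ✗; start 13:20 >= 14:10? ✗ → no.
compaction: end 17:40 <= 17:55? ✓; start 16:35 <= 12:35? ✗; start 16:35 >= 14:10? ✓ → no.
deploy: end 16:40 <= 17:55? ✓; start 13:55 <= 12:35? ✗; start 13:55 >= 14:10? ✗ → no.
handoff: end 17:25 <= 17:55? ✓; start 16:35 <= 12:35? ✗; start 16:35 >= 14:10? ✓ → no.
snapshot: end 17:55 <= 17:55? ✓; start 15:15 <= 12:35? ✗; start 15:15 >= 14:10? ✓ → no.
sync_call: end 19:25 <= 17:55? ✗; start 13:20 <= 12:35? ✗; start 13:20 >= 14:10? ✗ → no.
Result: none.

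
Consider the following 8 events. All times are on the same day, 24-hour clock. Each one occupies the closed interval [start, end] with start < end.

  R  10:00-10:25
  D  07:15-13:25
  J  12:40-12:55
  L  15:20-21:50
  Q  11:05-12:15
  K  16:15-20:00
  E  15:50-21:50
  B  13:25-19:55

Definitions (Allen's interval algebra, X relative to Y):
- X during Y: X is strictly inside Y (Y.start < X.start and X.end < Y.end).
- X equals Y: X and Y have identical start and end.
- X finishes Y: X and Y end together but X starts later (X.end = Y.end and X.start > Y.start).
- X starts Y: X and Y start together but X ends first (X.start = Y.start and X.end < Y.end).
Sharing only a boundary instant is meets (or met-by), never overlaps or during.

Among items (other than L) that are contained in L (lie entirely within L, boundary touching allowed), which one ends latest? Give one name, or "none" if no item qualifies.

Target L = [15:20, 21:50].
B [13:25, 19:55] → overlaps → excluded.
D [07:15, 13:25] → before → excluded.
E [15:50, 21:50] → finishes → candidate.
J [12:40, 12:55] → before → excluded.
K [16:15, 20:00] → during → candidate.
Q [11:05, 12:15] → before → excluded.
R [10:00, 10:25] → before → excluded.
Among candidates, latest end is 21:50 → E.

E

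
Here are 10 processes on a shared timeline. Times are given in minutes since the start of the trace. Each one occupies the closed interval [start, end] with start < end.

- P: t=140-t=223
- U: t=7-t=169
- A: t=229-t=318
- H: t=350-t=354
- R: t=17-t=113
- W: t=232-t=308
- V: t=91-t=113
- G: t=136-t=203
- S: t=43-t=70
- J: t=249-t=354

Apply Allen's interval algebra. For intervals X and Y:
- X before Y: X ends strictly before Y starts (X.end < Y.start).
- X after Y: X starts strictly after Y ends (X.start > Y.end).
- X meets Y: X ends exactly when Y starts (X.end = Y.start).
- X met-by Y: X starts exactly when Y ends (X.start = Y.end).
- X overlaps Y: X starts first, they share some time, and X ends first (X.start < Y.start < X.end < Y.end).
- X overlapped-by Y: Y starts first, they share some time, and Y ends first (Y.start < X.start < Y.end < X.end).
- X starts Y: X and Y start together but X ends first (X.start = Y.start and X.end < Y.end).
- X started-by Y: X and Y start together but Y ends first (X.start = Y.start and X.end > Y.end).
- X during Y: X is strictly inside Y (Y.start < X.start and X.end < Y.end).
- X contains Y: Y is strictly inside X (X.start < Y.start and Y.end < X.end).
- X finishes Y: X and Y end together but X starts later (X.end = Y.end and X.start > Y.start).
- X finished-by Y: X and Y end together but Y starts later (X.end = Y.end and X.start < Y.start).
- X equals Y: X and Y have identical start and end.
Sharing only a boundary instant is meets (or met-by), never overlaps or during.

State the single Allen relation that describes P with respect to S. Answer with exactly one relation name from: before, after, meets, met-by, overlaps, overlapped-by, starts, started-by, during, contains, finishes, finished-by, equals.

P = [t=140, t=223]; S = [t=43, t=70].
Compare endpoints: P.start > S.start, P.start > S.end, P.end > S.start, P.end > S.end.
That pattern is 'after'.

after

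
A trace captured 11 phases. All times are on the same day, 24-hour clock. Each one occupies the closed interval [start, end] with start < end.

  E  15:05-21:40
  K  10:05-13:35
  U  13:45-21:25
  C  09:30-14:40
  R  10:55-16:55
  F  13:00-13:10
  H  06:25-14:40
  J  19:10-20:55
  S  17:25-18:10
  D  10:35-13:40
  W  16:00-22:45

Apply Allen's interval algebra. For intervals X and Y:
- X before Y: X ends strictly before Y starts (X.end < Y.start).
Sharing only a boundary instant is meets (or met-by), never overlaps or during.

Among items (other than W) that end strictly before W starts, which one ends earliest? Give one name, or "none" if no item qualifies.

F

Target W = [16:00, 22:45].
C [09:30, 14:40] → before → candidate.
D [10:35, 13:40] → before → candidate.
E [15:05, 21:40] → overlaps → excluded.
F [13:00, 13:10] → before → candidate.
H [06:25, 14:40] → before → candidate.
J [19:10, 20:55] → during → excluded.
K [10:05, 13:35] → before → candidate.
R [10:55, 16:55] → overlaps → excluded.
S [17:25, 18:10] → during → excluded.
U [13:45, 21:25] → overlaps → excluded.
Among candidates, earliest end is 13:10 → F.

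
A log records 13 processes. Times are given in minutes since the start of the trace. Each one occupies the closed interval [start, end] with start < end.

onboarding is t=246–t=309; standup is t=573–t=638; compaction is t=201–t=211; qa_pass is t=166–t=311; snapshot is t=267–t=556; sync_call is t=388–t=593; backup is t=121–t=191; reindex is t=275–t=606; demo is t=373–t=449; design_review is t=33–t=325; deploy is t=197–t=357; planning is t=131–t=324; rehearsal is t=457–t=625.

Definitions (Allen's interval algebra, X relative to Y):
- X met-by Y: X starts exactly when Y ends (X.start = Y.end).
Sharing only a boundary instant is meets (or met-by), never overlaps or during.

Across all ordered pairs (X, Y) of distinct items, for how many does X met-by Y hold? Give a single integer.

Checking all 156 ordered pairs for relation 'met-by'; matching pairs in alphabetical order:
No pair satisfies it.
Count: 0.

0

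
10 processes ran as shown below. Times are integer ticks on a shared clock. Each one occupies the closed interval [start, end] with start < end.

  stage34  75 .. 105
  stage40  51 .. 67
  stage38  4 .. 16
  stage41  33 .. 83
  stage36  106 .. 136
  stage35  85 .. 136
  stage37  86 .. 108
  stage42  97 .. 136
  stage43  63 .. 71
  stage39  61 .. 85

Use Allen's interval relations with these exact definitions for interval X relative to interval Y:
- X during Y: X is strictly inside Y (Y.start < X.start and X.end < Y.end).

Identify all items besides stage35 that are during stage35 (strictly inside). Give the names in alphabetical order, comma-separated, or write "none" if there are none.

stage37

Target stage35 = [85, 136].
stage34 [75, 105] → overlaps → no.
stage36 [106, 136] → finishes → no.
stage37 [86, 108] → during → yes.
stage38 [4, 16] → before → no.
stage39 [61, 85] → meets → no.
stage40 [51, 67] → before → no.
stage41 [33, 83] → before → no.
stage42 [97, 136] → finishes → no.
stage43 [63, 71] → before → no.
Result: stage37.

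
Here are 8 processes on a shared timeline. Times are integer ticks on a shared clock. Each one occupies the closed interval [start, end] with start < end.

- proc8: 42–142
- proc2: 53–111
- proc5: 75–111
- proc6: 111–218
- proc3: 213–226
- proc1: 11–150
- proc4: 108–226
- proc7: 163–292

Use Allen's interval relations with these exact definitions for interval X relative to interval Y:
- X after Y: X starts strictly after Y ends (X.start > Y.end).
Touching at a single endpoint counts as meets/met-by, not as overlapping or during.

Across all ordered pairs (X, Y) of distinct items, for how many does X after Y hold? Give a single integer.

Checking all 56 ordered pairs for relation 'after'; matching pairs in alphabetical order:
(proc3, proc1): proc3 after proc1 ✓
(proc3, proc2): proc3 after proc2 ✓
(proc3, proc5): proc3 after proc5 ✓
(proc3, proc8): proc3 after proc8 ✓
(proc7, proc1): proc7 after proc1 ✓
(proc7, proc2): proc7 after proc2 ✓
(proc7, proc5): proc7 after proc5 ✓
(proc7, proc8): proc7 after proc8 ✓
Count: 8.

8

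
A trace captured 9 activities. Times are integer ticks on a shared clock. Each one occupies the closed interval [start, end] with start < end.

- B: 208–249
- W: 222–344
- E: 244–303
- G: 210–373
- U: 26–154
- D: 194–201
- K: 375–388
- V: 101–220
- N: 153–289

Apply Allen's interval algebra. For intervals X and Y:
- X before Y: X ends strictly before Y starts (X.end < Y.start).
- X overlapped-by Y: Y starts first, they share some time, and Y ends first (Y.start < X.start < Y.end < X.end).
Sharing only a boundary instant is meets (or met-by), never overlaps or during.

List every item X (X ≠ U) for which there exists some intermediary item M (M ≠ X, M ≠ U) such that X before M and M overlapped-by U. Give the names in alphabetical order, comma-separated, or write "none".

Target U = [26, 154].
Intermediaries M with M overlapped-by U: N, V.
Via N — items with X before N: none.
Via V — items with X before V: none.
Union: none.

none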